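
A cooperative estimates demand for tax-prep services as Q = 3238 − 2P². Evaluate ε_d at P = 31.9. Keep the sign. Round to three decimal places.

-3.384

At P = 31.9, Q = 1202.780.
dQ/dP = −4P = -127.600.
ε = (dQ/dP)(P/Q) = (-127.600)(31.9/1202.780).
|ε| > 1, so demand is elastic at this price.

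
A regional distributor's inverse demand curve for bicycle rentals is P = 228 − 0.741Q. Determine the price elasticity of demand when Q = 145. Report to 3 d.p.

At Q = 145, P = 228 − 0.741(145) = 120.56.
dP/dQ = −0.741, so dQ/dP = 1/(−0.741) = -1.350.
ε = (dQ/dP)(P/Q) = (-1.350)(120.56/145).

-1.122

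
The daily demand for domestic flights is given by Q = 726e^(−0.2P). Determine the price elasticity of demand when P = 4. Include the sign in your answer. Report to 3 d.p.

At P = 4, Q = 326.213.
dQ/dP = −0.2·726e^(−0.2P) = −0.2Q = -65.243.
ε = (dQ/dP)(P/Q) = (-65.243)(4/326.213).
|ε| < 1, so demand is inelastic at this price.

-0.800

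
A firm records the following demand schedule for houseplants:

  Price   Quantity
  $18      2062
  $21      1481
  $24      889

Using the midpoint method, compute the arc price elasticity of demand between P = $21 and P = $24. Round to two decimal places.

At P = 21, Q = 1481; at P = 24, Q = 889.
ΔQ = -592, ΔP = 3. Midpoints: P̄ = 22.50, Q̄ = 1185.0.
ε = (ΔQ/ΔP)(P̄/Q̄) = (-592/3)(22.50/1185.0).

-3.75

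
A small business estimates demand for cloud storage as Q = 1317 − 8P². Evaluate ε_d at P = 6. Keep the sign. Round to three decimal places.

At P = 6, Q = 1029.
dQ/dP = −16P = -96.
ε = (dQ/dP)(P/Q) = (-96)(6/1029).

-0.560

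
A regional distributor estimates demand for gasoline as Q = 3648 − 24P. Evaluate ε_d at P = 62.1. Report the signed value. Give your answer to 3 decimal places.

-0.691

At P = 62.1, Q = 2157.600.
dQ/dP = −24.
ε = (dQ/dP)(P/Q) = (-24)(62.1/2157.600).
|ε| < 1, so demand is inelastic at this price.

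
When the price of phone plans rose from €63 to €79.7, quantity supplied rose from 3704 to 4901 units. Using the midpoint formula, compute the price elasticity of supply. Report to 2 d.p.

1.19

ΔQ = 4901 − 3704 = 1197; ΔP = 79.7 − 63 = 16.7.
Midpoints: P̄ = 71.35, Q̄ = 4302.5.
ε_s = (ΔQ/ΔP)(P̄/Q̄) = (1197/16.7)(71.35/4302.5).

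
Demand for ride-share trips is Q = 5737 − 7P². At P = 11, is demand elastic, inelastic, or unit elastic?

inelastic

Q = 4890, dQ/dP = -154.
ε = (dQ/dP)(P/Q) ≈ -0.346.
|ε| = 0.35 < 1.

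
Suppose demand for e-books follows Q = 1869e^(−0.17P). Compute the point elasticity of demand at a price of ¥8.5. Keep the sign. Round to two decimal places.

-1.45

At P = 8.5, Q = 440.609.
dQ/dP = −0.17·1869e^(−0.17P) = −0.17Q = -74.904.
ε = (dQ/dP)(P/Q) = (-74.904)(8.5/440.609).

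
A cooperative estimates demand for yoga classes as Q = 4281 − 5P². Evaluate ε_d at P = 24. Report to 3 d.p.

-4.111

At P = 24, Q = 1401.
dQ/dP = −10P = -240.
ε = (dQ/dP)(P/Q) = (-240)(24/1401).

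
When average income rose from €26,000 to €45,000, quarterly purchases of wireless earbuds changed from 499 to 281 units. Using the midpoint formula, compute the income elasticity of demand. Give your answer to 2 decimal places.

ΔQ = -218, ΔI = 19000. Midpoints: Ī = 35,500, Q̄ = 390.0.
ε_I = (ΔQ/ΔI)(Ī/Q̄) = (-218/19000)(35500/390.0).
ε_I < 0, so the good is inferior.

-1.04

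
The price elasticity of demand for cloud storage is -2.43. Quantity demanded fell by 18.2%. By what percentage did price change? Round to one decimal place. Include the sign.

7.5%

%ΔP ≈ %ΔQ / ε = (-18.2%)/(-2.43) = 7.49%.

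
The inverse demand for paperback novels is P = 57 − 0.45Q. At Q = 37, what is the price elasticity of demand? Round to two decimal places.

At Q = 37, P = 57 − 0.45(37) = 40.35.
dP/dQ = −0.45, so dQ/dP = 1/(−0.45) = -2.222.
ε = (dQ/dP)(P/Q) = (-2.222)(40.35/37).

-2.42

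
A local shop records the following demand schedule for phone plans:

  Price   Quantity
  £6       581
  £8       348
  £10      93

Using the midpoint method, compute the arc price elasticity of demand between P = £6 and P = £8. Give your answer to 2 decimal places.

At P = 6, Q = 581; at P = 8, Q = 348.
ΔQ = -233, ΔP = 2. Midpoints: P̄ = 7.00, Q̄ = 464.5.
ε = (ΔQ/ΔP)(P̄/Q̄) = (-233/2)(7.00/464.5).

-1.76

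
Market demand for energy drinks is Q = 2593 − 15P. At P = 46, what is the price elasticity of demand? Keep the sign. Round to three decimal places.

-0.363

At P = 46, Q = 1903.
dQ/dP = −15.
ε = (dQ/dP)(P/Q) = (-15)(46/1903).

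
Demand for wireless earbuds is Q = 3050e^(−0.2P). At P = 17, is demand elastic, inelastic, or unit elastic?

Q = 101.788, dQ/dP = -20.358.
ε = (dQ/dP)(P/Q) ≈ -3.400.
|ε| = 3.40 > 1.

elastic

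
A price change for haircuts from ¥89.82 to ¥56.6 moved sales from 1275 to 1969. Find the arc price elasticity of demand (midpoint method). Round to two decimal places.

-0.94

ΔQ = 1969 − 1275 = 694; ΔP = 56.6 − 89.82 = -33.22.
Midpoints: P̄ = 73.21, Q̄ = 1622.0.
ε = (ΔQ/ΔP)(P̄/Q̄) = (694/-33.22)(73.21/1622.0).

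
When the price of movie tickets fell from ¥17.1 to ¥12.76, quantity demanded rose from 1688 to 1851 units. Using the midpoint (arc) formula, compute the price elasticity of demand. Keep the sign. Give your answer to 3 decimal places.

ΔQ = 1851 − 1688 = 163; ΔP = 12.76 − 17.1 = -4.34.
Midpoints: P̄ = 14.93, Q̄ = 1769.5.
ε = (ΔQ/ΔP)(P̄/Q̄) = (163/-4.34)(14.93/1769.5).

-0.317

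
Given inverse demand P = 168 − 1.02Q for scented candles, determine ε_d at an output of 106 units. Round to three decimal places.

At Q = 106, P = 168 − 1.02(106) = 59.88.
dP/dQ = −1.02, so dQ/dP = 1/(−1.02) = -0.980.
ε = (dQ/dP)(P/Q) = (-0.980)(59.88/106).

-0.554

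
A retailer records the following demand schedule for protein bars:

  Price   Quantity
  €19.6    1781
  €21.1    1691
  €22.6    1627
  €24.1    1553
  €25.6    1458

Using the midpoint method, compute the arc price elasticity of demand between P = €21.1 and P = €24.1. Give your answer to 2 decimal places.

-0.64

At P = 21.1, Q = 1691; at P = 24.1, Q = 1553.
ΔQ = -138, ΔP = 3.0. Midpoints: P̄ = 22.60, Q̄ = 1622.0.
ε = (ΔQ/ΔP)(P̄/Q̄) = (-138/3.0)(22.60/1622.0).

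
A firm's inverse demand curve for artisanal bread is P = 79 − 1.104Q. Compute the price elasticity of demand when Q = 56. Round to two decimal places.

At Q = 56, P = 79 − 1.104(56) = 17.18.
dP/dQ = −1.104, so dQ/dP = 1/(−1.104) = -0.906.
ε = (dQ/dP)(P/Q) = (-0.906)(17.18/56).

-0.28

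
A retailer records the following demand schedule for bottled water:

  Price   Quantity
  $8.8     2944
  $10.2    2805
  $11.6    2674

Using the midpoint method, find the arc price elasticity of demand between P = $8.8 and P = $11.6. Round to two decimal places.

At P = 8.8, Q = 2944; at P = 11.6, Q = 2674.
ΔQ = -270, ΔP = 2.8. Midpoints: P̄ = 10.20, Q̄ = 2809.0.
ε = (ΔQ/ΔP)(P̄/Q̄) = (-270/2.8)(10.20/2809.0).

-0.35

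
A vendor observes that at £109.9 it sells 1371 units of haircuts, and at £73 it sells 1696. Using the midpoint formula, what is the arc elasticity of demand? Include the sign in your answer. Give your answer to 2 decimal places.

ΔQ = 1696 − 1371 = 325; ΔP = 73 − 109.9 = -36.9.
Midpoints: P̄ = 91.45, Q̄ = 1533.5.
ε = (ΔQ/ΔP)(P̄/Q̄) = (325/-36.9)(91.45/1533.5).

-0.53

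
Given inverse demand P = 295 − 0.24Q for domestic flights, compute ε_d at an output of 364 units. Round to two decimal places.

-2.38

At Q = 364, P = 295 − 0.24(364) = 207.64.
dP/dQ = −0.24, so dQ/dP = 1/(−0.24) = -4.167.
ε = (dQ/dP)(P/Q) = (-4.167)(207.64/364).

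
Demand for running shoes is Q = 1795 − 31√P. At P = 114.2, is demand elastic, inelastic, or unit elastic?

Q = 1463.720, dQ/dP = -1.450.
ε = (dQ/dP)(P/Q) ≈ -0.113.
|ε| = 0.11 < 1.

inelastic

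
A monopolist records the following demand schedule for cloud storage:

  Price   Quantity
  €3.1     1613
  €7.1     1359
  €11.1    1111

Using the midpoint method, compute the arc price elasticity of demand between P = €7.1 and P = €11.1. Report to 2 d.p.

At P = 7.1, Q = 1359; at P = 11.1, Q = 1111.
ΔQ = -248, ΔP = 4.0. Midpoints: P̄ = 9.10, Q̄ = 1235.0.
ε = (ΔQ/ΔP)(P̄/Q̄) = (-248/4.0)(9.10/1235.0).

-0.46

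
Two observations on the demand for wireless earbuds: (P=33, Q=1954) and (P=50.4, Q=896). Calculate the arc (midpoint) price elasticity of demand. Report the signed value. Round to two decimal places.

ΔQ = 896 − 1954 = -1058; ΔP = 50.4 − 33 = 17.4.
Midpoints: P̄ = 41.70, Q̄ = 1425.0.
ε = (ΔQ/ΔP)(P̄/Q̄) = (-1058/17.4)(41.70/1425.0).

-1.78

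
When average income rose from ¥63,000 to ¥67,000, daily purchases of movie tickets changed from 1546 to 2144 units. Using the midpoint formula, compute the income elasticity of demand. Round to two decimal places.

5.27

ΔQ = 598, ΔI = 4000. Midpoints: Ī = 65,000, Q̄ = 1845.0.
ε_I = (ΔQ/ΔI)(Ī/Q̄) = (598/4000)(65000/1845.0).
ε_I > 0, so the good is normal.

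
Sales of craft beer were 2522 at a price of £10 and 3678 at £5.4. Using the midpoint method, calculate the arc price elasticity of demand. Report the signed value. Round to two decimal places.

-0.62

ΔQ = 3678 − 2522 = 1156; ΔP = 5.4 − 10 = -4.6.
Midpoints: P̄ = 7.70, Q̄ = 3100.0.
ε = (ΔQ/ΔP)(P̄/Q̄) = (1156/-4.6)(7.70/3100.0).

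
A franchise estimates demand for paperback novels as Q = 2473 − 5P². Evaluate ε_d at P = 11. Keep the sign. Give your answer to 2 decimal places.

-0.65

At P = 11, Q = 1868.
dQ/dP = −10P = -110.
ε = (dQ/dP)(P/Q) = (-110)(11/1868).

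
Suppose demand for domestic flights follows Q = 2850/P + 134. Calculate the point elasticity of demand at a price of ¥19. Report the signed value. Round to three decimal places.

At P = 19, Q = 284.
dQ/dP = −2850/P² = -7.895.
ε = (dQ/dP)(P/Q) = (-7.895)(19/284).

-0.528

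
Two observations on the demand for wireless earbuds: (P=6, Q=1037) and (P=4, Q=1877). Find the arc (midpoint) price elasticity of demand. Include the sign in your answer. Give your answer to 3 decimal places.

ΔQ = 1877 − 1037 = 840; ΔP = 4 − 6 = -2.
Midpoints: P̄ = 5.00, Q̄ = 1457.0.
ε = (ΔQ/ΔP)(P̄/Q̄) = (840/-2)(5.00/1457.0).

-1.441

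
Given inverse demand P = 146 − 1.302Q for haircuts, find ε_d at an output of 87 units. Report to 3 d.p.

At Q = 87, P = 146 − 1.302(87) = 32.73.
dP/dQ = −1.302, so dQ/dP = 1/(−1.302) = -0.768.
ε = (dQ/dP)(P/Q) = (-0.768)(32.73/87).

-0.289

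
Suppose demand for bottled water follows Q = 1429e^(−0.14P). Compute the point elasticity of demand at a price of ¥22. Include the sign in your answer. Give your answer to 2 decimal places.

At P = 22, Q = 65.676.
dQ/dP = −0.14·1429e^(−0.14P) = −0.14Q = -9.195.
ε = (dQ/dP)(P/Q) = (-9.195)(22/65.676).
|ε| > 1, so demand is elastic at this price.

-3.08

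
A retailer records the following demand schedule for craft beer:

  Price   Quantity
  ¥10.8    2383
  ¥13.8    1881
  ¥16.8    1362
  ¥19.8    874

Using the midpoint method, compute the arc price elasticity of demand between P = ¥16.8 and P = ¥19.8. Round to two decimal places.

At P = 16.8, Q = 1362; at P = 19.8, Q = 874.
ΔQ = -488, ΔP = 3.0. Midpoints: P̄ = 18.30, Q̄ = 1118.0.
ε = (ΔQ/ΔP)(P̄/Q̄) = (-488/3.0)(18.30/1118.0).

-2.66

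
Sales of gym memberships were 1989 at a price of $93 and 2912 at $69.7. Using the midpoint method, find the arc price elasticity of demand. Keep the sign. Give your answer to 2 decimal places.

-1.32

ΔQ = 2912 − 1989 = 923; ΔP = 69.7 − 93 = -23.3.
Midpoints: P̄ = 81.35, Q̄ = 2450.5.
ε = (ΔQ/ΔP)(P̄/Q̄) = (923/-23.3)(81.35/2450.5).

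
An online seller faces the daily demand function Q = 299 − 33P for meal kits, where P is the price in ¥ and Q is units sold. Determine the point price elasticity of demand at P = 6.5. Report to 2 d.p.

At P = 6.5, Q = 84.500.
dQ/dP = −33.
ε = (dQ/dP)(P/Q) = (-33)(6.5/84.500).

-2.54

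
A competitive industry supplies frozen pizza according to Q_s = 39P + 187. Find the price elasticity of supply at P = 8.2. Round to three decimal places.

0.631

At P = 8.2, Q_s = 506.80.
dQ_s/dP = 39.
ε_s = (dQ_s/dP)(P/Q_s) = (39)(8.2/506.80).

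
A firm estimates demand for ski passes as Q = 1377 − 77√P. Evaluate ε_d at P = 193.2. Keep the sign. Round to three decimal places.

-1.745

At P = 193.2, Q = 306.728.
dQ/dP = −77/(2√P) = -2.770.
ε = (dQ/dP)(P/Q) = (-2.770)(193.2/306.728).
|ε| > 1, so demand is elastic at this price.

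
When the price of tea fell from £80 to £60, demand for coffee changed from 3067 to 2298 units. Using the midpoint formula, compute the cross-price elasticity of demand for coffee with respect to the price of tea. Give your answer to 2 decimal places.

ΔQ_x = 2298 − 3067 = -769; ΔP_y = 60 − 80 = -20.
Midpoints: P̄_y = 70.00, Q̄_x = 2682.5.
ε_xy = (ΔQ_x/ΔP_y)(P̄_y/Q̄_x) = (-769/-20)(70.00/2682.5).

1.00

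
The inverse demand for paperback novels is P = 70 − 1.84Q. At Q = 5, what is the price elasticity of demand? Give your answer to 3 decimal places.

At Q = 5, P = 70 − 1.84(5) = 60.80.
dP/dQ = −1.84, so dQ/dP = 1/(−1.84) = -0.543.
ε = (dQ/dP)(P/Q) = (-0.543)(60.80/5).

-6.609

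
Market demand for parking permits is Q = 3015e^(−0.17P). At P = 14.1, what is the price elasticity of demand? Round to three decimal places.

-2.397

At P = 14.1, Q = 274.336.
dQ/dP = −0.17·3015e^(−0.17P) = −0.17Q = -46.637.
ε = (dQ/dP)(P/Q) = (-46.637)(14.1/274.336).
|ε| > 1, so demand is elastic at this price.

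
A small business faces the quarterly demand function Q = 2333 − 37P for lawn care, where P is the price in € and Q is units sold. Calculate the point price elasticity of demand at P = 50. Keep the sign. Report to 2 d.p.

At P = 50, Q = 483.
dQ/dP = −37.
ε = (dQ/dP)(P/Q) = (-37)(50/483).

-3.83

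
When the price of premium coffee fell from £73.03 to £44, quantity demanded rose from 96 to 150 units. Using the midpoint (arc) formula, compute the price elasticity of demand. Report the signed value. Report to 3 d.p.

-0.885

ΔQ = 150 − 96 = 54; ΔP = 44 − 73.03 = -29.03.
Midpoints: P̄ = 58.52, Q̄ = 123.0.
ε = (ΔQ/ΔP)(P̄/Q̄) = (54/-29.03)(58.52/123.0).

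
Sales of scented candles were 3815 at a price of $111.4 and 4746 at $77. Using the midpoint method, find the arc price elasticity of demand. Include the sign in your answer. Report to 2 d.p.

ΔQ = 4746 − 3815 = 931; ΔP = 77 − 111.4 = -34.4.
Midpoints: P̄ = 94.20, Q̄ = 4280.5.
ε = (ΔQ/ΔP)(P̄/Q̄) = (931/-34.4)(94.20/4280.5).

-0.60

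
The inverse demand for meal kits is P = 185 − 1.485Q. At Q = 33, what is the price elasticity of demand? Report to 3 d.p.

-2.775

At Q = 33, P = 185 − 1.485(33) = 136.00.
dP/dQ = −1.485, so dQ/dP = 1/(−1.485) = -0.673.
ε = (dQ/dP)(P/Q) = (-0.673)(136.00/33).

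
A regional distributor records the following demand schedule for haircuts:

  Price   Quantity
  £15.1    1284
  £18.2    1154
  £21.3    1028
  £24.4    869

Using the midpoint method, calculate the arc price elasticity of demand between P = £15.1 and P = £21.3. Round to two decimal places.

At P = 15.1, Q = 1284; at P = 21.3, Q = 1028.
ΔQ = -256, ΔP = 6.2. Midpoints: P̄ = 18.20, Q̄ = 1156.0.
ε = (ΔQ/ΔP)(P̄/Q̄) = (-256/6.2)(18.20/1156.0).

-0.65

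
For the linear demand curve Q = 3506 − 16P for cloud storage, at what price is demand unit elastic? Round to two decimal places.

109.56

For linear demand Q = a − bP, ε = −bP/(a − bP). |ε| = 1 when bP = a − bP, i.e. P = a/(2b).
P = 3506/(2·16) = 3506/32 = 109.5625.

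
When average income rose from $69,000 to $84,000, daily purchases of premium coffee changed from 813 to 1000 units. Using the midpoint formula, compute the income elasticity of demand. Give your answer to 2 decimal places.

1.05

ΔQ = 187, ΔI = 15000. Midpoints: Ī = 76,500, Q̄ = 906.5.
ε_I = (ΔQ/ΔI)(Ī/Q̄) = (187/15000)(76500/906.5).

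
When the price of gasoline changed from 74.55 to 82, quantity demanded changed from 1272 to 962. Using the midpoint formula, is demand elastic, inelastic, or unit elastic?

Arc ε ≈ -2.916.
|ε| = 2.92 > 1.

elastic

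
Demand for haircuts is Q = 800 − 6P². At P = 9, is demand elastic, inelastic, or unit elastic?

elastic

Q = 314, dQ/dP = -108.
ε = (dQ/dP)(P/Q) ≈ -3.096.
|ε| = 3.10 > 1.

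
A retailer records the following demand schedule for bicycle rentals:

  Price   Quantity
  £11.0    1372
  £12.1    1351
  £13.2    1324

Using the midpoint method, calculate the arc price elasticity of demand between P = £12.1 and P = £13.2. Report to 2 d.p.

At P = 12.1, Q = 1351; at P = 13.2, Q = 1324.
ΔQ = -27, ΔP = 1.1. Midpoints: P̄ = 12.65, Q̄ = 1337.5.
ε = (ΔQ/ΔP)(P̄/Q̄) = (-27/1.1)(12.65/1337.5).

-0.23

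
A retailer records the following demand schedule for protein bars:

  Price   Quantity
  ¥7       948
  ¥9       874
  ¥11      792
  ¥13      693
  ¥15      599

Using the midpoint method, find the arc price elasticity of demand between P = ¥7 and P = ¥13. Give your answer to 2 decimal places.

At P = 7, Q = 948; at P = 13, Q = 693.
ΔQ = -255, ΔP = 6. Midpoints: P̄ = 10.00, Q̄ = 820.5.
ε = (ΔQ/ΔP)(P̄/Q̄) = (-255/6)(10.00/820.5).

-0.52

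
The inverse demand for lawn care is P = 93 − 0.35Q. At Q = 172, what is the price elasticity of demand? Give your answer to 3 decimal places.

-0.545

At Q = 172, P = 93 − 0.35(172) = 32.80.
dP/dQ = −0.35, so dQ/dP = 1/(−0.35) = -2.857.
ε = (dQ/dP)(P/Q) = (-2.857)(32.80/172).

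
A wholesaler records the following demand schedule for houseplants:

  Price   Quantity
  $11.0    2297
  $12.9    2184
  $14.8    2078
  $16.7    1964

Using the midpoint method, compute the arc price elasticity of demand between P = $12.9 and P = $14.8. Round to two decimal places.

-0.36

At P = 12.9, Q = 2184; at P = 14.8, Q = 2078.
ΔQ = -106, ΔP = 1.9. Midpoints: P̄ = 13.85, Q̄ = 2131.0.
ε = (ΔQ/ΔP)(P̄/Q̄) = (-106/1.9)(13.85/2131.0).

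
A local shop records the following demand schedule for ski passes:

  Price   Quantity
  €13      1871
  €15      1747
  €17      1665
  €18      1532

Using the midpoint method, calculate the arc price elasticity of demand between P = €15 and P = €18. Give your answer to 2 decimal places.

-0.72

At P = 15, Q = 1747; at P = 18, Q = 1532.
ΔQ = -215, ΔP = 3. Midpoints: P̄ = 16.50, Q̄ = 1639.5.
ε = (ΔQ/ΔP)(P̄/Q̄) = (-215/3)(16.50/1639.5).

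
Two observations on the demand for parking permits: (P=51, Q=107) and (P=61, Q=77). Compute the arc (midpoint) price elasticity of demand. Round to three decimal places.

ΔQ = 77 − 107 = -30; ΔP = 61 − 51 = 10.
Midpoints: P̄ = 56.00, Q̄ = 92.0.
ε = (ΔQ/ΔP)(P̄/Q̄) = (-30/10)(56.00/92.0).

-1.826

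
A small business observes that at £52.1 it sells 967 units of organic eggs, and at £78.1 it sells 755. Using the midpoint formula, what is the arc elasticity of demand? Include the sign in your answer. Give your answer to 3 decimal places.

ΔQ = 755 − 967 = -212; ΔP = 78.1 − 52.1 = 26.0.
Midpoints: P̄ = 65.10, Q̄ = 861.0.
ε = (ΔQ/ΔP)(P̄/Q̄) = (-212/26.0)(65.10/861.0).

-0.617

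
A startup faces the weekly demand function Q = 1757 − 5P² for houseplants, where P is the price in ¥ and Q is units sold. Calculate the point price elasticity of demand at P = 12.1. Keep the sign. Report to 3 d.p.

-1.428

At P = 12.1, Q = 1024.950.
dQ/dP = −10P = -121.
ε = (dQ/dP)(P/Q) = (-121)(12.1/1024.950).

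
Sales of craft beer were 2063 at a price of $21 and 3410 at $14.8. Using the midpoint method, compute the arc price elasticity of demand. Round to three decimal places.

-1.421

ΔQ = 3410 − 2063 = 1347; ΔP = 14.8 − 21 = -6.2.
Midpoints: P̄ = 17.90, Q̄ = 2736.5.
ε = (ΔQ/ΔP)(P̄/Q̄) = (1347/-6.2)(17.90/2736.5).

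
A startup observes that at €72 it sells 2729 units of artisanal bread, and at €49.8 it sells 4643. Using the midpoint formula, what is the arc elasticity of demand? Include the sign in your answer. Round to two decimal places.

-1.42

ΔQ = 4643 − 2729 = 1914; ΔP = 49.8 − 72 = -22.2.
Midpoints: P̄ = 60.90, Q̄ = 3686.0.
ε = (ΔQ/ΔP)(P̄/Q̄) = (1914/-22.2)(60.90/3686.0).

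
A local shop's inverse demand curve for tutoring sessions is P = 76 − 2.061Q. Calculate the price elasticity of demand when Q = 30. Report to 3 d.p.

-0.229

At Q = 30, P = 76 − 2.061(30) = 14.17.
dP/dQ = −2.061, so dQ/dP = 1/(−2.061) = -0.485.
ε = (dQ/dP)(P/Q) = (-0.485)(14.17/30).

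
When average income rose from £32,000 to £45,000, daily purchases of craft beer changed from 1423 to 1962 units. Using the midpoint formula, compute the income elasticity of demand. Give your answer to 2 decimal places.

ΔQ = 539, ΔI = 13000. Midpoints: Ī = 38,500, Q̄ = 1692.5.
ε_I = (ΔQ/ΔI)(Ī/Q̄) = (539/13000)(38500/1692.5).

0.94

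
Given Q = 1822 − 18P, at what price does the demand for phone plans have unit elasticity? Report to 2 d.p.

50.61

For linear demand Q = a − bP, ε = −bP/(a − bP). |ε| = 1 when bP = a − bP, i.e. P = a/(2b).
P = 1822/(2·18) = 1822/36 = 50.6111.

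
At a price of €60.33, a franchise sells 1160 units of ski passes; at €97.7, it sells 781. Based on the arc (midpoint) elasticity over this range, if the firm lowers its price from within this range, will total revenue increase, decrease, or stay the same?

decrease

Arc ε = (-379/37.37)(79.02/970.5) ≈ -0.826.
|ε| = 0.83 < 1, so demand is inelastic. A price cut therefore reduces total revenue.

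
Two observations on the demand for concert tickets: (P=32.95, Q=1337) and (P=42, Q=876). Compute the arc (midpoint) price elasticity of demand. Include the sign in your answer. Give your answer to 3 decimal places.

ΔQ = 876 − 1337 = -461; ΔP = 42 − 32.95 = 9.05.
Midpoints: P̄ = 37.48, Q̄ = 1106.5.
ε = (ΔQ/ΔP)(P̄/Q̄) = (-461/9.05)(37.48/1106.5).

-1.725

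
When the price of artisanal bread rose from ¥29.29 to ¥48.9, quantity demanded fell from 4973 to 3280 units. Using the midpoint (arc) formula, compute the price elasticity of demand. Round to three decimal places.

-0.818

ΔQ = 3280 − 4973 = -1693; ΔP = 48.9 − 29.29 = 19.61.
Midpoints: P̄ = 39.09, Q̄ = 4126.5.
ε = (ΔQ/ΔP)(P̄/Q̄) = (-1693/19.61)(39.09/4126.5).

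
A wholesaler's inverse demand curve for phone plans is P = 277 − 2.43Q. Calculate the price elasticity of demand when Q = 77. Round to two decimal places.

-0.48

At Q = 77, P = 277 − 2.43(77) = 89.89.
dP/dQ = −2.43, so dQ/dP = 1/(−2.43) = -0.412.
ε = (dQ/dP)(P/Q) = (-0.412)(89.89/77).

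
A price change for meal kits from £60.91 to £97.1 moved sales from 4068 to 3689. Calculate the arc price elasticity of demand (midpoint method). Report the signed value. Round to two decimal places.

-0.21

ΔQ = 3689 − 4068 = -379; ΔP = 97.1 − 60.91 = 36.19.
Midpoints: P̄ = 79.00, Q̄ = 3878.5.
ε = (ΔQ/ΔP)(P̄/Q̄) = (-379/36.19)(79.00/3878.5).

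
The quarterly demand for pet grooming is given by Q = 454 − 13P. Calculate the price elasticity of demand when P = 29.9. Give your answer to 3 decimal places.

-5.953

At P = 29.9, Q = 65.300.
dQ/dP = −13.
ε = (dQ/dP)(P/Q) = (-13)(29.9/65.300).
|ε| > 1, so demand is elastic at this price.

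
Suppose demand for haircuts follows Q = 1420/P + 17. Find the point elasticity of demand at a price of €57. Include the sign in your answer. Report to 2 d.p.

At P = 57, Q = 41.912.
dQ/dP = −1420/P² = -0.437.
ε = (dQ/dP)(P/Q) = (-0.437)(57/41.912).
|ε| < 1, so demand is inelastic at this price.

-0.59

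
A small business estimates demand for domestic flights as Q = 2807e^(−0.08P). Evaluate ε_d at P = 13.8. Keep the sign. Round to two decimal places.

-1.10

At P = 13.8, Q = 930.639.
dQ/dP = −0.08·2807e^(−0.08P) = −0.08Q = -74.451.
ε = (dQ/dP)(P/Q) = (-74.451)(13.8/930.639).
|ε| > 1, so demand is elastic at this price.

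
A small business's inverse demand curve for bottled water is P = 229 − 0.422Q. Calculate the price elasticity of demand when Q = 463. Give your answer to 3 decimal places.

At Q = 463, P = 229 − 0.422(463) = 33.61.
dP/dQ = −0.422, so dQ/dP = 1/(−0.422) = -2.370.
ε = (dQ/dP)(P/Q) = (-2.370)(33.61/463).

-0.172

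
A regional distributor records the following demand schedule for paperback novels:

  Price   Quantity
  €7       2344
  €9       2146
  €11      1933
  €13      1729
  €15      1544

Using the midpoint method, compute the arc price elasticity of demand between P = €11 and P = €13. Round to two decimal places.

-0.67

At P = 11, Q = 1933; at P = 13, Q = 1729.
ΔQ = -204, ΔP = 2. Midpoints: P̄ = 12.00, Q̄ = 1831.0.
ε = (ΔQ/ΔP)(P̄/Q̄) = (-204/2)(12.00/1831.0).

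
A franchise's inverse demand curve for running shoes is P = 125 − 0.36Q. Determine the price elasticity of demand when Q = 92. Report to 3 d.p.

-2.774

At Q = 92, P = 125 − 0.36(92) = 91.88.
dP/dQ = −0.36, so dQ/dP = 1/(−0.36) = -2.778.
ε = (dQ/dP)(P/Q) = (-2.778)(91.88/92).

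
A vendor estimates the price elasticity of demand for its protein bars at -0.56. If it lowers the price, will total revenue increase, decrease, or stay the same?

|ε| = 0.56 < 1, so demand is inelastic. A price cut therefore reduces total revenue.

decrease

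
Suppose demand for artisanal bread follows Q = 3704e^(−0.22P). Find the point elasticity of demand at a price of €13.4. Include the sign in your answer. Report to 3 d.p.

At P = 13.4, Q = 194.254.
dQ/dP = −0.22·3704e^(−0.22P) = −0.22Q = -42.736.
ε = (dQ/dP)(P/Q) = (-42.736)(13.4/194.254).

-2.948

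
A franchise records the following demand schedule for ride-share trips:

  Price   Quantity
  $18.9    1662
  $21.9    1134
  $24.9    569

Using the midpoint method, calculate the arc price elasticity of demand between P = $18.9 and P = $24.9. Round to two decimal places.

-3.58

At P = 18.9, Q = 1662; at P = 24.9, Q = 569.
ΔQ = -1093, ΔP = 6.0. Midpoints: P̄ = 21.90, Q̄ = 1115.5.
ε = (ΔQ/ΔP)(P̄/Q̄) = (-1093/6.0)(21.90/1115.5).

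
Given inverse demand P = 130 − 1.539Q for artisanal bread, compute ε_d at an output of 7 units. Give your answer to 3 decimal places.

At Q = 7, P = 130 − 1.539(7) = 119.23.
dP/dQ = −1.539, so dQ/dP = 1/(−1.539) = -0.650.
ε = (dQ/dP)(P/Q) = (-0.650)(119.23/7).

-11.067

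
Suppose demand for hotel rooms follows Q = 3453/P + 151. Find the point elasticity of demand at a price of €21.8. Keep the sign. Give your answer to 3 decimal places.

-0.512

At P = 21.8, Q = 309.394.
dQ/dP = −3453/P² = -7.266.
ε = (dQ/dP)(P/Q) = (-7.266)(21.8/309.394).
|ε| < 1, so demand is inelastic at this price.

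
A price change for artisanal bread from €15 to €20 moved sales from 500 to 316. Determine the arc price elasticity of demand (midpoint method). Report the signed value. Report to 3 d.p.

-1.578

ΔQ = 316 − 500 = -184; ΔP = 20 − 15 = 5.
Midpoints: P̄ = 17.50, Q̄ = 408.0.
ε = (ΔQ/ΔP)(P̄/Q̄) = (-184/5)(17.50/408.0).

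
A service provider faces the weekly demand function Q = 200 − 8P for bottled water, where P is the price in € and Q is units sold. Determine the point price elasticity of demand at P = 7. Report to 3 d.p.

At P = 7, Q = 144.
dQ/dP = −8.
ε = (dQ/dP)(P/Q) = (-8)(7/144).

-0.389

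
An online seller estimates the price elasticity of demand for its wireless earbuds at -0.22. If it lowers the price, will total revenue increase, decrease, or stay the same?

decrease

|ε| = 0.22 < 1, so demand is inelastic. A price cut therefore reduces total revenue.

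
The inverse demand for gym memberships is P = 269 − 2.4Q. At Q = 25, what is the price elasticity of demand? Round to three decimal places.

At Q = 25, P = 269 − 2.4(25) = 209.00.
dP/dQ = −2.4, so dQ/dP = 1/(−2.4) = -0.417.
ε = (dQ/dP)(P/Q) = (-0.417)(209.00/25).

-3.483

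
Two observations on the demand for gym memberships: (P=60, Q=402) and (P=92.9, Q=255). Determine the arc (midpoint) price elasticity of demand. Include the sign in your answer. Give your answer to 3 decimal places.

ΔQ = 255 − 402 = -147; ΔP = 92.9 − 60 = 32.9.
Midpoints: P̄ = 76.45, Q̄ = 328.5.
ε = (ΔQ/ΔP)(P̄/Q̄) = (-147/32.9)(76.45/328.5).

-1.040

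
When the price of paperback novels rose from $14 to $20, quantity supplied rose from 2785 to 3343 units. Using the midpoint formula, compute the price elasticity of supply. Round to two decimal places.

0.52

ΔQ = 3343 − 2785 = 558; ΔP = 20 − 14 = 6.
Midpoints: P̄ = 17.00, Q̄ = 3064.0.
ε_s = (ΔQ/ΔP)(P̄/Q̄) = (558/6)(17.00/3064.0).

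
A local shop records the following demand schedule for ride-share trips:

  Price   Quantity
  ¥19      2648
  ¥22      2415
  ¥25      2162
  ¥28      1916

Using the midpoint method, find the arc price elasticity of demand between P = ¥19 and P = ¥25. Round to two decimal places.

-0.74

At P = 19, Q = 2648; at P = 25, Q = 2162.
ΔQ = -486, ΔP = 6. Midpoints: P̄ = 22.00, Q̄ = 2405.0.
ε = (ΔQ/ΔP)(P̄/Q̄) = (-486/6)(22.00/2405.0).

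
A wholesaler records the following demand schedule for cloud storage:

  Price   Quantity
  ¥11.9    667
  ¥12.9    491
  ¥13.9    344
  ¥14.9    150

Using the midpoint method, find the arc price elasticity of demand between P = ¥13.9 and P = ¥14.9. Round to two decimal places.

-11.31

At P = 13.9, Q = 344; at P = 14.9, Q = 150.
ΔQ = -194, ΔP = 1.0. Midpoints: P̄ = 14.40, Q̄ = 247.0.
ε = (ΔQ/ΔP)(P̄/Q̄) = (-194/1.0)(14.40/247.0).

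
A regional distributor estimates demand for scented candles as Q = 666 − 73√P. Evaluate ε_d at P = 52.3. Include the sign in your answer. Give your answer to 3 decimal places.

-1.912

At P = 52.3, Q = 138.073.
dQ/dP = −73/(2√P) = -5.047.
ε = (dQ/dP)(P/Q) = (-5.047)(52.3/138.073).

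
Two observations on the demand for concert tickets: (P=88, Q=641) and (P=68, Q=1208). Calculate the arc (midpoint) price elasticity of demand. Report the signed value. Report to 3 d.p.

ΔQ = 1208 − 641 = 567; ΔP = 68 − 88 = -20.
Midpoints: P̄ = 78.00, Q̄ = 924.5.
ε = (ΔQ/ΔP)(P̄/Q̄) = (567/-20)(78.00/924.5).

-2.392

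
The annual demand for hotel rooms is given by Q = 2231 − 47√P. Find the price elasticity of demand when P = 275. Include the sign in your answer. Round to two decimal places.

-0.27

At P = 275, Q = 1451.593.
dQ/dP = −47/(2√P) = -1.417.
ε = (dQ/dP)(P/Q) = (-1.417)(275/1451.593).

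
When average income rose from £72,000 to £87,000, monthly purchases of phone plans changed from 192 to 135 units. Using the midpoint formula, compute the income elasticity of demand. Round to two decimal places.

ΔQ = -57, ΔI = 15000. Midpoints: Ī = 79,500, Q̄ = 163.5.
ε_I = (ΔQ/ΔI)(Ī/Q̄) = (-57/15000)(79500/163.5).

-1.85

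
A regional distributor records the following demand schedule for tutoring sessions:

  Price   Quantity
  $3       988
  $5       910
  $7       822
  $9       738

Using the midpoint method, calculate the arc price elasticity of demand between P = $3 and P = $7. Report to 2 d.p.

At P = 3, Q = 988; at P = 7, Q = 822.
ΔQ = -166, ΔP = 4. Midpoints: P̄ = 5.00, Q̄ = 905.0.
ε = (ΔQ/ΔP)(P̄/Q̄) = (-166/4)(5.00/905.0).

-0.23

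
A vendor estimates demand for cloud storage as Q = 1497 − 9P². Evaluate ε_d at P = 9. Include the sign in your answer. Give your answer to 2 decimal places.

-1.90

At P = 9, Q = 768.
dQ/dP = −18P = -162.
ε = (dQ/dP)(P/Q) = (-162)(9/768).
|ε| > 1, so demand is elastic at this price.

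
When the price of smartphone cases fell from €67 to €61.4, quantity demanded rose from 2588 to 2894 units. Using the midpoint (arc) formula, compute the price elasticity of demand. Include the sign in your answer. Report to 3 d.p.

ΔQ = 2894 − 2588 = 306; ΔP = 61.4 − 67 = -5.6.
Midpoints: P̄ = 64.20, Q̄ = 2741.0.
ε = (ΔQ/ΔP)(P̄/Q̄) = (306/-5.6)(64.20/2741.0).

-1.280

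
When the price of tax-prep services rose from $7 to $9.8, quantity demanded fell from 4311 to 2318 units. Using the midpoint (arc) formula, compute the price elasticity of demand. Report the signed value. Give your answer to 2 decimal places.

ΔQ = 2318 − 4311 = -1993; ΔP = 9.8 − 7 = 2.8.
Midpoints: P̄ = 8.40, Q̄ = 3314.5.
ε = (ΔQ/ΔP)(P̄/Q̄) = (-1993/2.8)(8.40/3314.5).

-1.80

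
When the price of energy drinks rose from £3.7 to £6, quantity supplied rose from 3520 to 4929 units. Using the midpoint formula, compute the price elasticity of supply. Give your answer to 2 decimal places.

ΔQ = 4929 − 3520 = 1409; ΔP = 6 − 3.7 = 2.3.
Midpoints: P̄ = 4.85, Q̄ = 4224.5.
ε_s = (ΔQ/ΔP)(P̄/Q̄) = (1409/2.3)(4.85/4224.5).

0.70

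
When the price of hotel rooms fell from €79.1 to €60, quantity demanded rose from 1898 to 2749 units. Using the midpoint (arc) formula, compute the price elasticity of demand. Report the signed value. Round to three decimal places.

-1.334

ΔQ = 2749 − 1898 = 851; ΔP = 60 − 79.1 = -19.1.
Midpoints: P̄ = 69.55, Q̄ = 2323.5.
ε = (ΔQ/ΔP)(P̄/Q̄) = (851/-19.1)(69.55/2323.5).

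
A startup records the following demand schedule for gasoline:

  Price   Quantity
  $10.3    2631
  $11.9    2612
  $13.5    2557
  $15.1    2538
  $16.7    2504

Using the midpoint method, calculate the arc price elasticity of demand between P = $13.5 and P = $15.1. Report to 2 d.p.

-0.07

At P = 13.5, Q = 2557; at P = 15.1, Q = 2538.
ΔQ = -19, ΔP = 1.6. Midpoints: P̄ = 14.30, Q̄ = 2547.5.
ε = (ΔQ/ΔP)(P̄/Q̄) = (-19/1.6)(14.30/2547.5).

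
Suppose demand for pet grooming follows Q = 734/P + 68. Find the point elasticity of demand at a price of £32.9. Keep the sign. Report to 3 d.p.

-0.247

At P = 32.9, Q = 90.310.
dQ/dP = −734/P² = -0.678.
ε = (dQ/dP)(P/Q) = (-0.678)(32.9/90.310).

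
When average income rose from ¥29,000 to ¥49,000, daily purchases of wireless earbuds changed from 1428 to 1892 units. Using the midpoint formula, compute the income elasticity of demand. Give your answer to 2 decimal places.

ΔQ = 464, ΔI = 20000. Midpoints: Ī = 39,000, Q̄ = 1660.0.
ε_I = (ΔQ/ΔI)(Ī/Q̄) = (464/20000)(39000/1660.0).

0.55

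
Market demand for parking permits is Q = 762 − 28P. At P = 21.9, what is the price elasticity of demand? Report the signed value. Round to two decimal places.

At P = 21.9, Q = 148.800.
dQ/dP = −28.
ε = (dQ/dP)(P/Q) = (-28)(21.9/148.800).

-4.12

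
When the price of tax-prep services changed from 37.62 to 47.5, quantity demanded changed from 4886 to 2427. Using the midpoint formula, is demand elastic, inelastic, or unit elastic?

elastic

Arc ε ≈ -2.897.
|ε| = 2.90 > 1.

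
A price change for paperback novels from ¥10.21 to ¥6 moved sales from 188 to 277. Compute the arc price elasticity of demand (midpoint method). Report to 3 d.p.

-0.737

ΔQ = 277 − 188 = 89; ΔP = 6 − 10.21 = -4.21.
Midpoints: P̄ = 8.11, Q̄ = 232.5.
ε = (ΔQ/ΔP)(P̄/Q̄) = (89/-4.21)(8.11/232.5).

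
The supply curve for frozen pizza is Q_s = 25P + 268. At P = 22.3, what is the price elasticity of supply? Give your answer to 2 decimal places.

At P = 22.3, Q_s = 825.50.
dQ_s/dP = 25.
ε_s = (dQ_s/dP)(P/Q_s) = (25)(22.3/825.50).

0.68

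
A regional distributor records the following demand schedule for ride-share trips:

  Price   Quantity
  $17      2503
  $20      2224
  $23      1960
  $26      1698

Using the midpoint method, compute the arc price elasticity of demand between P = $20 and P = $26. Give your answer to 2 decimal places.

At P = 20, Q = 2224; at P = 26, Q = 1698.
ΔQ = -526, ΔP = 6. Midpoints: P̄ = 23.00, Q̄ = 1961.0.
ε = (ΔQ/ΔP)(P̄/Q̄) = (-526/6)(23.00/1961.0).

-1.03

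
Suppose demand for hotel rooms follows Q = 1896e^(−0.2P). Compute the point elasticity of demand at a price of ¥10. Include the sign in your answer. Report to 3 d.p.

At P = 10, Q = 256.596.
dQ/dP = −0.2·1896e^(−0.2P) = −0.2Q = -51.319.
ε = (dQ/dP)(P/Q) = (-51.319)(10/256.596).

-2.000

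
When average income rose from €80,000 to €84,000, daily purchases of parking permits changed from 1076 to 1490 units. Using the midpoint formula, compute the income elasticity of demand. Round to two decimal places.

6.61

ΔQ = 414, ΔI = 4000. Midpoints: Ī = 82,000, Q̄ = 1283.0.
ε_I = (ΔQ/ΔI)(Ī/Q̄) = (414/4000)(82000/1283.0).
ε_I > 0, so the good is normal.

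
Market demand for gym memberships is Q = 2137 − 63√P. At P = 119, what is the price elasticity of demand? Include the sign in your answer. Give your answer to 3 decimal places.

At P = 119, Q = 1449.751.
dQ/dP = −63/(2√P) = -2.888.
ε = (dQ/dP)(P/Q) = (-2.888)(119/1449.751).

-0.237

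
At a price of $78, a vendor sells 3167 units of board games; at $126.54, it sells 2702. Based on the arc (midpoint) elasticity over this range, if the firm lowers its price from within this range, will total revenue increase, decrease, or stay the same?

Arc ε = (-465/48.54)(102.27/2934.5) ≈ -0.334.
|ε| = 0.33 < 1, so demand is inelastic. A price cut therefore reduces total revenue.

decrease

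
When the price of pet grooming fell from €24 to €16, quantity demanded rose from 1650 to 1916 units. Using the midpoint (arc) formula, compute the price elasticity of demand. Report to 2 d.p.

-0.37

ΔQ = 1916 − 1650 = 266; ΔP = 16 − 24 = -8.
Midpoints: P̄ = 20.00, Q̄ = 1783.0.
ε = (ΔQ/ΔP)(P̄/Q̄) = (266/-8)(20.00/1783.0).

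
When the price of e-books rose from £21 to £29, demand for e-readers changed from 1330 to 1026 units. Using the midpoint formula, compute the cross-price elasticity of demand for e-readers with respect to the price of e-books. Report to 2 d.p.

-0.81

ΔQ_x = 1026 − 1330 = -304; ΔP_y = 29 − 21 = 8.
Midpoints: P̄_y = 25.00, Q̄_x = 1178.0.
ε_xy = (ΔQ_x/ΔP_y)(P̄_y/Q̄_x) = (-304/8)(25.00/1178.0).
ε_xy < 0, so the goods are complements.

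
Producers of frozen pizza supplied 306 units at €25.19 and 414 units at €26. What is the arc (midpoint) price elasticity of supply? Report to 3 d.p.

9.480

ΔQ = 414 − 306 = 108; ΔP = 26 − 25.19 = 0.81.
Midpoints: P̄ = 25.59, Q̄ = 360.0.
ε_s = (ΔQ/ΔP)(P̄/Q̄) = (108/0.81)(25.59/360.0).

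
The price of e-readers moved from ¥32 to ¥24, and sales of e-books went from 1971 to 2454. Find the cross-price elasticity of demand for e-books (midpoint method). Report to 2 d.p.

-0.76

ΔQ_x = 2454 − 1971 = 483; ΔP_y = 24 − 32 = -8.
Midpoints: P̄_y = 28.00, Q̄_x = 2212.5.
ε_xy = (ΔQ_x/ΔP_y)(P̄_y/Q̄_x) = (483/-8)(28.00/2212.5).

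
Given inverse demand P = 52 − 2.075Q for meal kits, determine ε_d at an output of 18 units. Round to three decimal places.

-0.392

At Q = 18, P = 52 − 2.075(18) = 14.65.
dP/dQ = −2.075, so dQ/dP = 1/(−2.075) = -0.482.
ε = (dQ/dP)(P/Q) = (-0.482)(14.65/18).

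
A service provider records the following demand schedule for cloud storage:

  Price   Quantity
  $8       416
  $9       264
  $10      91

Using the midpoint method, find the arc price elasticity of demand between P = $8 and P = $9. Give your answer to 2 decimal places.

At P = 8, Q = 416; at P = 9, Q = 264.
ΔQ = -152, ΔP = 1. Midpoints: P̄ = 8.50, Q̄ = 340.0.
ε = (ΔQ/ΔP)(P̄/Q̄) = (-152/1)(8.50/340.0).

-3.80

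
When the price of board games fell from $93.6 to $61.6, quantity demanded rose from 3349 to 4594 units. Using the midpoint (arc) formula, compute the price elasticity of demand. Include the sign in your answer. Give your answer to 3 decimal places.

ΔQ = 4594 − 3349 = 1245; ΔP = 61.6 − 93.6 = -32.0.
Midpoints: P̄ = 77.60, Q̄ = 3971.5.
ε = (ΔQ/ΔP)(P̄/Q̄) = (1245/-32.0)(77.60/3971.5).

-0.760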